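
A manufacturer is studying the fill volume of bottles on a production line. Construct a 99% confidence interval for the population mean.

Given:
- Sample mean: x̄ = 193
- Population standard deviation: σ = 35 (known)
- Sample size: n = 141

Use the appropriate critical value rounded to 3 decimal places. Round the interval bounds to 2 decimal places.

The population standard deviation σ is known, so use a z-interval (standard normal critical value).

For 99% confidence, z* = 2.576 (from standard normal table)

Standard error: SE = σ/√n = 35/√141 = 2.947532

Margin of error: E = z* × SE = 2.576 × 2.947532 = 7.5928

Z-interval: x̄ ± E = 193 ± 7.5928 = (185.4072, 200.5928)

Rounded to 2 decimal places:

(185.41, 200.59)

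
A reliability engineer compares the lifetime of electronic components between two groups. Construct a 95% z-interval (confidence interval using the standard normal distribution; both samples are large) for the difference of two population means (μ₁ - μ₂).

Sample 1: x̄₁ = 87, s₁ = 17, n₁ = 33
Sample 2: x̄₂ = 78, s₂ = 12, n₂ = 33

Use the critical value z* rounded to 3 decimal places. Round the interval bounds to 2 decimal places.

Both samples are large (n₁ = 33 ≥ 30, n₂ = 33 ≥ 30), so a z-interval for the difference of means applies.

Point estimate: x̄₁ - x̄₂ = 87 - 78 = 9

Standard error: SE = √(s₁²/n₁ + s₂²/n₂)
= √(17²/33 + 12²/33)
= √(8.757576 + 4.363636)
= 3.622321

For 95% confidence, z* = 1.96 (from standard normal table)
Margin of error: E = z* × SE = 1.96 × 3.622321 = 7.0997

Z-interval: (x̄₁ - x̄₂) ± E = 9 ± 7.0997 = (1.9003, 16.0997)

Rounded to 2 decimal places:

(1.90, 16.10)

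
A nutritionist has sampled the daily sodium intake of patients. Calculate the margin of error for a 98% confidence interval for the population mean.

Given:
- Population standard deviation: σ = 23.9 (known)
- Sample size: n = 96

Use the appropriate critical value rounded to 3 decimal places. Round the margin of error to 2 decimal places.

The population standard deviation σ is known, so use the z-interval margin of error formula.

For 98% confidence, z* = 2.326 (from standard normal table)

Margin of error formula for z-interval: E = z* × σ/√n

E = 2.326 × 23.9/√96
  = 2.326 × 2.439284
  = 5.6738

Rounded to 2 decimal places:

5.67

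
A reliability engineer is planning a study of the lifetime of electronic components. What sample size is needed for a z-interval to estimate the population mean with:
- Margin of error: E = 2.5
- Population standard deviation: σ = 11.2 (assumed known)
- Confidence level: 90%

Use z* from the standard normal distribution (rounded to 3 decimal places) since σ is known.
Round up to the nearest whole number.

Using z* since population σ is known (z-interval formula).

For 90% confidence, z* = 1.645 (from standard normal table)

Sample size formula for z-interval: n = (z*σ/E)²

n = (1.645 × 11.2 / 2.5)²
  = (7.369600)²
  = 54.3110

Round up to the nearest whole number: n = 55

55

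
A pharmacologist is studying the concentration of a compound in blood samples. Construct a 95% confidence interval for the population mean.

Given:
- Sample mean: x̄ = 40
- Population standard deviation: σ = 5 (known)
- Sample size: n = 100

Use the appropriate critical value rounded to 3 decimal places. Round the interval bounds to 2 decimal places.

The population standard deviation σ is known, so use a z-interval (standard normal critical value).

For 95% confidence, z* = 1.96 (from standard normal table)

Standard error: SE = σ/√n = 5/√100 = 0.500000

Margin of error: E = z* × SE = 1.96 × 0.500000 = 0.9800

Z-interval: x̄ ± E = 40 ± 0.9800 = (39.0200, 40.9800)

Rounded to 2 decimal places:

(39.02, 40.98)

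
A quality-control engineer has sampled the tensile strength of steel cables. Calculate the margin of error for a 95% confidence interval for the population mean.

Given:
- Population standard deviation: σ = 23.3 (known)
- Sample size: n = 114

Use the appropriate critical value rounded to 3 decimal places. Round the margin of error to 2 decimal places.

The population standard deviation σ is known, so use the z-interval margin of error formula.

For 95% confidence, z* = 1.96 (from standard normal table)

Margin of error formula for z-interval: E = z* × σ/√n

E = 1.96 × 23.3/√114
  = 1.96 × 2.182245
  = 4.2772

Rounded to 2 decimal places:

4.28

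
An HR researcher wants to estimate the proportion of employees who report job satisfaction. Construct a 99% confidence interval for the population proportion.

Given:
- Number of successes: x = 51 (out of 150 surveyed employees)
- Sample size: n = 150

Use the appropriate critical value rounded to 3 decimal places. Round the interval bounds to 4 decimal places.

Sample proportion: p̂ = 51/150 = 0.340000

Check conditions for normal approximation:
  np̂ = 51 ≥ 10 ✓
  n(1-p̂) = 99 ≥ 10 ✓

The sample is large enough, so use a z-interval (normal approximation) for the proportion.

For 99% confidence, z* = 2.576 (from standard normal table)

Standard error: SE = √(p̂(1-p̂)/n) = √(0.340000×0.660000/150) = 0.03867816

Margin of error: E = z* × SE = 2.576 × 0.03867816 = 0.099635

Z-interval: p̂ ± E = 0.340000 ± 0.099635 = (0.240365, 0.439635)

Rounded to 4 decimal places:

(0.2404, 0.4396)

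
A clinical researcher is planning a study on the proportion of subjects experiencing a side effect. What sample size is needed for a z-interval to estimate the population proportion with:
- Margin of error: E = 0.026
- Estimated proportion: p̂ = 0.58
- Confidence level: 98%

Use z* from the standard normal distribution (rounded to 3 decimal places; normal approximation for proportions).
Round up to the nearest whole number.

Using z* for proportion z-interval (normal approximation).

For 98% confidence, z* = 2.326 (from standard normal table)

Sample size formula for proportion z-interval: n = z*²p̂(1-p̂)/E²

n = 2.326² × 0.58 × 0.42 / 0.026²
  = 5.410276 × 0.2436 / 0.000676
  = 1949.6202

Round up to the nearest whole number: n = 1950

1950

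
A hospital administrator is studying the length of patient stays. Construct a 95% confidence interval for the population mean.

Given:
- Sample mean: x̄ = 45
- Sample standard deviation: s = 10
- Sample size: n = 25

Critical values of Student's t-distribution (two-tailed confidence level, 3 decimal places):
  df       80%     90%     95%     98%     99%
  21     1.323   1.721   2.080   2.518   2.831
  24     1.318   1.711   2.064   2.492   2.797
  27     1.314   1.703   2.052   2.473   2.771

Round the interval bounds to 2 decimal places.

The population standard deviation σ is unknown (only the sample standard deviation s is given), so use a t-interval with df = n - 1 = 25 - 1 = 24.

For 95% confidence with df = 24, t* = 2.064 (from t-table)

Standard error: SE = s/√n = 10/√25 = 2.000000

Margin of error: E = t* × SE = 2.064 × 2.000000 = 4.1280

T-interval: x̄ ± E = 45 ± 4.1280 = (40.8720, 49.1280)

Rounded to 2 decimal places:

(40.87, 49.13)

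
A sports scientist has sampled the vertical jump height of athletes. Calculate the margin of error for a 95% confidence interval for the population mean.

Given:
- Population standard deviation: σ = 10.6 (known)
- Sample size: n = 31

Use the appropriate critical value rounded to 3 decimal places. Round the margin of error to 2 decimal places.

The population standard deviation σ is known, so use the z-interval margin of error formula.

For 95% confidence, z* = 1.96 (from standard normal table)

Margin of error formula for z-interval: E = z* × σ/√n

E = 1.96 × 10.6/√31
  = 1.96 × 1.903816
  = 3.7315

Rounded to 2 decimal places:

3.73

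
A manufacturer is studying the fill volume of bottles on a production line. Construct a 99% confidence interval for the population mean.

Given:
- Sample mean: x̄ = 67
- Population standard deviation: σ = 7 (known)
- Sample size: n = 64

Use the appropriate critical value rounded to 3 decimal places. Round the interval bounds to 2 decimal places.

The population standard deviation σ is known, so use a z-interval (standard normal critical value).

For 99% confidence, z* = 2.576 (from standard normal table)

Standard error: SE = σ/√n = 7/√64 = 0.875000

Margin of error: E = z* × SE = 2.576 × 0.875000 = 2.2540

Z-interval: x̄ ± E = 67 ± 2.2540 = (64.7460, 69.2540)

Rounded to 2 decimal places:

(64.75, 69.25)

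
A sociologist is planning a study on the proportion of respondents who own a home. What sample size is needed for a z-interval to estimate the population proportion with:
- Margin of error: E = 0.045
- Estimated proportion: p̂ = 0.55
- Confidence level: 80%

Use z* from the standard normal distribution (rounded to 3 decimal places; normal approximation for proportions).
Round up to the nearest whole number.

Using z* for proportion z-interval (normal approximation).

For 80% confidence, z* = 1.282 (from standard normal table)

Sample size formula for proportion z-interval: n = z*²p̂(1-p̂)/E²

n = 1.282² × 0.55 × 0.45 / 0.045²
  = 1.643524 × 0.2475 / 0.002025
  = 200.8752

Round up to the nearest whole number: n = 201

201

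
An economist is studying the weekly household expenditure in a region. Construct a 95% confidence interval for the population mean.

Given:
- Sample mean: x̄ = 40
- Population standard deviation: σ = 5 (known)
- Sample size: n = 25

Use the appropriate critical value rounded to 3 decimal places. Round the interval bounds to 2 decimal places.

The population standard deviation σ is known, so use a z-interval (standard normal critical value).

For 95% confidence, z* = 1.96 (from standard normal table)

Standard error: SE = σ/√n = 5/√25 = 1.000000

Margin of error: E = z* × SE = 1.96 × 1.000000 = 1.9600

Z-interval: x̄ ± E = 40 ± 1.9600 = (38.0400, 41.9600)

Rounded to 2 decimal places:

(38.04, 41.96)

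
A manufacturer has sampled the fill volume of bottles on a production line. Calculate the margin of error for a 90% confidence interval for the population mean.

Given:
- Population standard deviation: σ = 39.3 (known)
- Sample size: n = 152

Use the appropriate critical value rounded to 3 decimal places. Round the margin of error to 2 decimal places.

The population standard deviation σ is known, so use the z-interval margin of error formula.

For 90% confidence, z* = 1.645 (from standard normal table)

Margin of error formula for z-interval: E = z* × σ/√n

E = 1.645 × 39.3/√152
  = 1.645 × 3.187651
  = 5.2437

Rounded to 2 decimal places:

5.24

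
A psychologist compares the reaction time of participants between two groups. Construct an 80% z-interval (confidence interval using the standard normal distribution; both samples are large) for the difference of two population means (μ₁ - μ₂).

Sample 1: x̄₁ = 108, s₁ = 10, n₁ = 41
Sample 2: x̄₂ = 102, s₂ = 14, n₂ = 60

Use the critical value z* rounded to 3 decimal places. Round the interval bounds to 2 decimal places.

Both samples are large (n₁ = 41 ≥ 30, n₂ = 60 ≥ 30), so a z-interval for the difference of means applies.

Point estimate: x̄₁ - x̄₂ = 108 - 102 = 6

Standard error: SE = √(s₁²/n₁ + s₂²/n₂)
= √(10²/41 + 14²/60)
= √(2.439024 + 3.266667)
= 2.388659

For 80% confidence, z* = 1.282 (from standard normal table)
Margin of error: E = z* × SE = 1.282 × 2.388659 = 3.0623

Z-interval: (x̄₁ - x̄₂) ± E = 6 ± 3.0623 = (2.9377, 9.0623)

Rounded to 2 decimal places:

(2.94, 9.06)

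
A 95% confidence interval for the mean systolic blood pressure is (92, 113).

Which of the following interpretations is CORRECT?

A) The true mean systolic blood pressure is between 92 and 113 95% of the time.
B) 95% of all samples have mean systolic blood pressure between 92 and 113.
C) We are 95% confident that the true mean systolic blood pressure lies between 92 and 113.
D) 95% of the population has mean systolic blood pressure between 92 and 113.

A confidence interval represents our confidence in the procedure, not a probability statement about the parameter.

Key concept: If we repeated this sampling process many times and computed a 95% CI each time, about 95% of those intervals would contain the true population parameter.

For this specific interval (92, 113):
- Midpoint (point estimate): 102.5
- Margin of error: 10.5

The correct interpretation is the one stating confidence that the true parameter lies in the interval — option C.

C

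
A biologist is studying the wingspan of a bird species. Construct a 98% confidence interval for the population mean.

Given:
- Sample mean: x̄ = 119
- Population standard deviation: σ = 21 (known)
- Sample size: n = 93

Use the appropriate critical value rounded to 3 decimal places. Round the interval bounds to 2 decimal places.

The population standard deviation σ is known, so use a z-interval (standard normal critical value).

For 98% confidence, z* = 2.326 (from standard normal table)

Standard error: SE = σ/√n = 21/√93 = 2.177599

Margin of error: E = z* × SE = 2.326 × 2.177599 = 5.0651

Z-interval: x̄ ± E = 119 ± 5.0651 = (113.9349, 124.0651)

Rounded to 2 decimal places:

(113.93, 124.07)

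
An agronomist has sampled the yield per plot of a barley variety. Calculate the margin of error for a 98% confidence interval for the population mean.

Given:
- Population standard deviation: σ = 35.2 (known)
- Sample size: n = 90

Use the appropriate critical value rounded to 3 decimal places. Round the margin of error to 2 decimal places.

The population standard deviation σ is known, so use the z-interval margin of error formula.

For 98% confidence, z* = 2.326 (from standard normal table)

Margin of error formula for z-interval: E = z* × σ/√n

E = 2.326 × 35.2/√90
  = 2.326 × 3.710406
  = 8.6304

Rounded to 2 decimal places:

8.63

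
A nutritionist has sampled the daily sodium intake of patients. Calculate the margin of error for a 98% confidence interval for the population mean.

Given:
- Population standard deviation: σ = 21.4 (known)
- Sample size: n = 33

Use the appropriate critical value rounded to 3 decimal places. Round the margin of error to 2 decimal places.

The population standard deviation σ is known, so use the z-interval margin of error formula.

For 98% confidence, z* = 2.326 (from standard normal table)

Margin of error formula for z-interval: E = z* × σ/√n

E = 2.326 × 21.4/√33
  = 2.326 × 3.7252618
  = 8.66496

Rounded to 2 decimal places:

8.66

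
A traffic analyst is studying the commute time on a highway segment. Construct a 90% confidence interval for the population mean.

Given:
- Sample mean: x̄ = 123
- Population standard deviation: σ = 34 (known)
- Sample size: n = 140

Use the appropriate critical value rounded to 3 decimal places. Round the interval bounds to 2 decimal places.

The population standard deviation σ is known, so use a z-interval (standard normal critical value).

For 90% confidence, z* = 1.645 (from standard normal table)

Standard error: SE = σ/√n = 34/√140 = 2.873524

Margin of error: E = z* × SE = 1.645 × 2.873524 = 4.7269

Z-interval: x̄ ± E = 123 ± 4.7269 = (118.2731, 127.7269)

Rounded to 2 decimal places:

(118.27, 127.73)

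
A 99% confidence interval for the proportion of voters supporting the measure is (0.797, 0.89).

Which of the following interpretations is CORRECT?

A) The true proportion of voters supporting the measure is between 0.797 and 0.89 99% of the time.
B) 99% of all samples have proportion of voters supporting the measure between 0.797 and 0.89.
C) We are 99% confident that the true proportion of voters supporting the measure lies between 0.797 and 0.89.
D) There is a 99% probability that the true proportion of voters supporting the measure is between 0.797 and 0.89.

A confidence interval represents our confidence in the procedure, not a probability statement about the parameter.

Key concept: If we repeated this sampling process many times and computed a 99% CI each time, about 99% of those intervals would contain the true population parameter.

For this specific interval (0.797, 0.89):
- Midpoint (point estimate): 0.8435
- Margin of error: 0.0465

The correct interpretation is the one stating confidence that the true parameter lies in the interval — option C.

C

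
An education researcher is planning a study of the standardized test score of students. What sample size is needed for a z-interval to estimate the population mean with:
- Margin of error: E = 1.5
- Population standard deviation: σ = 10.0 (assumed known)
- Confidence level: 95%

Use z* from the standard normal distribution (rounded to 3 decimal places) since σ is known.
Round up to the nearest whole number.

Using z* since population σ is known (z-interval formula).

For 95% confidence, z* = 1.96 (from standard normal table)

Sample size formula for z-interval: n = (z*σ/E)²

n = (1.96 × 10.0 / 1.5)²
  = (13.066667)²
  = 170.7378

Round up to the nearest whole number: n = 171

171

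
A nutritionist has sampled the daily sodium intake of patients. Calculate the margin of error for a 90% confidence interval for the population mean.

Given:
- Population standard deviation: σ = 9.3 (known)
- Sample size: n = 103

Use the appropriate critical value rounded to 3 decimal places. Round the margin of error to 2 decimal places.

The population standard deviation σ is known, so use the z-interval margin of error formula.

For 90% confidence, z* = 1.645 (from standard normal table)

Margin of error formula for z-interval: E = z* × σ/√n

E = 1.645 × 9.3/√103
  = 1.645 × 0.916356
  = 1.5074

Rounded to 2 decimal places:

1.51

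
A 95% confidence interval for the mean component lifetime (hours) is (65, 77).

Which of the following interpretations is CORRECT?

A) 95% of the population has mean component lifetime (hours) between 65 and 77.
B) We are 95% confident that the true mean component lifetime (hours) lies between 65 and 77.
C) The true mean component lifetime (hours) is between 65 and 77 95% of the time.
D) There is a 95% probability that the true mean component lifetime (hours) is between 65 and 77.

A confidence interval represents our confidence in the procedure, not a probability statement about the parameter.

Key concept: If we repeated this sampling process many times and computed a 95% CI each time, about 95% of those intervals would contain the true population parameter.

For this specific interval (65, 77):
- Midpoint (point estimate): 71
- Margin of error: 6

The correct interpretation is the one stating confidence that the true parameter lies in the interval — option B.

B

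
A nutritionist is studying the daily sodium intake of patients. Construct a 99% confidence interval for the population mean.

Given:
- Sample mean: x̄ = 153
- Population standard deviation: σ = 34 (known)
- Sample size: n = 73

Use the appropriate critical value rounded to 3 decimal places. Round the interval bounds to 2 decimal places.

The population standard deviation σ is known, so use a z-interval (standard normal critical value).

For 99% confidence, z* = 2.576 (from standard normal table)

Standard error: SE = σ/√n = 34/√73 = 3.979399

Margin of error: E = z* × SE = 2.576 × 3.979399 = 10.2509

Z-interval: x̄ ± E = 153 ± 10.2509 = (142.7491, 163.2509)

Rounded to 2 decimal places:

(142.75, 163.25)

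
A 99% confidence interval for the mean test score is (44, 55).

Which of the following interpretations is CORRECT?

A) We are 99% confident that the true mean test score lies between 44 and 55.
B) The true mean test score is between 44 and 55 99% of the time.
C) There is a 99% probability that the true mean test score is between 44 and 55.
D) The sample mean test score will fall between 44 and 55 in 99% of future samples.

A confidence interval represents our confidence in the procedure, not a probability statement about the parameter.

Key concept: If we repeated this sampling process many times and computed a 99% CI each time, about 99% of those intervals would contain the true population parameter.

For this specific interval (44, 55):
- Midpoint (point estimate): 49.5
- Margin of error: 5.5

The correct interpretation is the one stating confidence that the true parameter lies in the interval — option A.

A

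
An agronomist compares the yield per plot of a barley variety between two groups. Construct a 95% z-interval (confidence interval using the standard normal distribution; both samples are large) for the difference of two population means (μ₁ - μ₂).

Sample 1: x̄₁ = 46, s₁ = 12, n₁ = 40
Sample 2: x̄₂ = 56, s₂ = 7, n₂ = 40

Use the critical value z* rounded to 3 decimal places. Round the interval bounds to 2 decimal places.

Both samples are large (n₁ = 40 ≥ 30, n₂ = 40 ≥ 30), so a z-interval for the difference of means applies.

Point estimate: x̄₁ - x̄₂ = 46 - 56 = -10

Standard error: SE = √(s₁²/n₁ + s₂²/n₂)
= √(12²/40 + 7²/40)
= √(3.600000 + 1.225000)
= 2.196588

For 95% confidence, z* = 1.96 (from standard normal table)
Margin of error: E = z* × SE = 1.96 × 2.196588 = 4.3053

Z-interval: (x̄₁ - x̄₂) ± E = -10 ± 4.3053 = (-14.3053, -5.6947)

Rounded to 2 decimal places:

(-14.31, -5.69)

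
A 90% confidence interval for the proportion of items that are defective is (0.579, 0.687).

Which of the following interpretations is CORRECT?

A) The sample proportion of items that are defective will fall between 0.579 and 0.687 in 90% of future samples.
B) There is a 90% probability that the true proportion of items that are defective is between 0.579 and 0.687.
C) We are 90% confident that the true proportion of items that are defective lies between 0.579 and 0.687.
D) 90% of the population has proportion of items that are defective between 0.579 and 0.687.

A confidence interval represents our confidence in the procedure, not a probability statement about the parameter.

Key concept: If we repeated this sampling process many times and computed a 90% CI each time, about 90% of those intervals would contain the true population parameter.

For this specific interval (0.579, 0.687):
- Midpoint (point estimate): 0.633
- Margin of error: 0.054

The correct interpretation is the one stating confidence that the true parameter lies in the interval — option C.

C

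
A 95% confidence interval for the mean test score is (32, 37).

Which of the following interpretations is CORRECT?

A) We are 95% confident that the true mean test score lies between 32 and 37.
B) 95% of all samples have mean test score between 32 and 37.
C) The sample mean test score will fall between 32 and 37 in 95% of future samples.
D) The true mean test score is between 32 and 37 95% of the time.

A confidence interval represents our confidence in the procedure, not a probability statement about the parameter.

Key concept: If we repeated this sampling process many times and computed a 95% CI each time, about 95% of those intervals would contain the true population parameter.

For this specific interval (32, 37):
- Midpoint (point estimate): 34.5
- Margin of error: 2.5

The correct interpretation is the one stating confidence that the true parameter lies in the interval — option A.

A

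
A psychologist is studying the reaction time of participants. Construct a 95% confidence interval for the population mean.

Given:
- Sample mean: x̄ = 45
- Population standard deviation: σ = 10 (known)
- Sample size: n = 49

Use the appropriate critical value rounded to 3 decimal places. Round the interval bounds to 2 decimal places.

The population standard deviation σ is known, so use a z-interval (standard normal critical value).

For 95% confidence, z* = 1.96 (from standard normal table)

Standard error: SE = σ/√n = 10/√49 = 1.428571

Margin of error: E = z* × SE = 1.96 × 1.428571 = 2.8000

Z-interval: x̄ ± E = 45 ± 2.8000 = (42.2000, 47.8000)

Rounded to 2 decimal places:

(42.20, 47.80)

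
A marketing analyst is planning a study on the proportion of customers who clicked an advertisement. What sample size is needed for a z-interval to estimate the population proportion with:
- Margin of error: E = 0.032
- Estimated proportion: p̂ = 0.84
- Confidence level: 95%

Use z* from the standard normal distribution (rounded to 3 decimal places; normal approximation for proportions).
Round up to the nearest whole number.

Using z* for proportion z-interval (normal approximation).

For 95% confidence, z* = 1.96 (from standard normal table)

Sample size formula for proportion z-interval: n = z*²p̂(1-p̂)/E²

n = 1.96² × 0.84 × 0.16 / 0.032²
  = 3.8416 × 0.1344 / 0.001024
  = 504.2100

Round up to the nearest whole number: n = 505

505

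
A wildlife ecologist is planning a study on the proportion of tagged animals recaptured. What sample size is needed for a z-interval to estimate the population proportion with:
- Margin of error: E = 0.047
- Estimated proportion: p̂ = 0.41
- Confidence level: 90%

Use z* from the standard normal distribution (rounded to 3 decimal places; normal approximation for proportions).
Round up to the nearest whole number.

Using z* for proportion z-interval (normal approximation).

For 90% confidence, z* = 1.645 (from standard normal table)

Sample size formula for proportion z-interval: n = z*²p̂(1-p̂)/E²

n = 1.645² × 0.41 × 0.59 / 0.047²
  = 2.706025 × 0.2419 / 0.002209
  = 296.3275

Round up to the nearest whole number: n = 297

297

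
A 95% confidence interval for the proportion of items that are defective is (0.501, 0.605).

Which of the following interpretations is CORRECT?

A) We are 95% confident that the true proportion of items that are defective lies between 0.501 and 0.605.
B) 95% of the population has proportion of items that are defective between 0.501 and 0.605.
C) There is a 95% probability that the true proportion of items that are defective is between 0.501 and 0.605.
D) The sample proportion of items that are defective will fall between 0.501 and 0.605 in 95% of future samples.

A confidence interval represents our confidence in the procedure, not a probability statement about the parameter.

Key concept: If we repeated this sampling process many times and computed a 95% CI each time, about 95% of those intervals would contain the true population parameter.

For this specific interval (0.501, 0.605):
- Midpoint (point estimate): 0.553
- Margin of error: 0.052

The correct interpretation is the one stating confidence that the true parameter lies in the interval — option A.

A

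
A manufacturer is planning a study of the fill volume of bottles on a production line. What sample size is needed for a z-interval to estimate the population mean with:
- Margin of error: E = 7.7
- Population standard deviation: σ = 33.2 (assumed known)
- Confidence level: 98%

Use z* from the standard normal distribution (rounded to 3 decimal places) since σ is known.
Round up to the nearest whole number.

Using z* since population σ is known (z-interval formula).

For 98% confidence, z* = 2.326 (from standard normal table)

Sample size formula for z-interval: n = (z*σ/E)²

n = (2.326 × 33.2 / 7.7)²
  = (10.028987)²
  = 100.5806

Round up to the nearest whole number: n = 101

101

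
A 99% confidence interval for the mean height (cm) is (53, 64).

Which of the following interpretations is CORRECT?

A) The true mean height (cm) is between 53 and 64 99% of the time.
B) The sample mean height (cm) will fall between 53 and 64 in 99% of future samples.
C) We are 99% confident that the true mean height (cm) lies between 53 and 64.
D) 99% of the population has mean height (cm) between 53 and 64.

A confidence interval represents our confidence in the procedure, not a probability statement about the parameter.

Key concept: If we repeated this sampling process many times and computed a 99% CI each time, about 99% of those intervals would contain the true population parameter.

For this specific interval (53, 64):
- Midpoint (point estimate): 58.5
- Margin of error: 5.5

The correct interpretation is the one stating confidence that the true parameter lies in the interval — option C.

C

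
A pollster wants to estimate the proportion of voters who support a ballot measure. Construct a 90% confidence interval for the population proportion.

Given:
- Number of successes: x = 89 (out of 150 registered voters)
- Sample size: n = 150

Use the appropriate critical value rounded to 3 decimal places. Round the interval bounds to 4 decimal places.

Sample proportion: p̂ = 89/150 = 0.593333

Check conditions for normal approximation:
  np̂ = 89 ≥ 10 ✓
  n(1-p̂) = 61 ≥ 10 ✓

The sample is large enough, so use a z-interval (normal approximation) for the proportion.

For 90% confidence, z* = 1.645 (from standard normal table)

Standard error: SE = √(p̂(1-p̂)/n) = √(0.593333×0.406667/150) = 0.04010726

Margin of error: E = z* × SE = 1.645 × 0.04010726 = 0.065976

Z-interval: p̂ ± E = 0.593333 ± 0.065976 = (0.527357, 0.659310)

Rounded to 4 decimal places:

(0.5274, 0.6593)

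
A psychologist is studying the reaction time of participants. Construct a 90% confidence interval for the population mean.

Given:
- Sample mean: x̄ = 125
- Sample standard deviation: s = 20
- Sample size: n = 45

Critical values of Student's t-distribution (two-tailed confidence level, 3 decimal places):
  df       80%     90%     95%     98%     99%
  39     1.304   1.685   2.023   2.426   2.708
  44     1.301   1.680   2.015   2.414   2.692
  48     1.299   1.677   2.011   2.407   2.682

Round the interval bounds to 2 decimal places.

The population standard deviation σ is unknown (only the sample standard deviation s is given), so use a t-interval with df = n - 1 = 45 - 1 = 44.

For 90% confidence with df = 44, t* = 1.680 (from t-table)

Standard error: SE = s/√n = 20/√45 = 2.981424

Margin of error: E = t* × SE = 1.680 × 2.981424 = 5.0088

T-interval: x̄ ± E = 125 ± 5.0088 = (119.9912, 130.0088)

Rounded to 2 decimal places:

(119.99, 130.01)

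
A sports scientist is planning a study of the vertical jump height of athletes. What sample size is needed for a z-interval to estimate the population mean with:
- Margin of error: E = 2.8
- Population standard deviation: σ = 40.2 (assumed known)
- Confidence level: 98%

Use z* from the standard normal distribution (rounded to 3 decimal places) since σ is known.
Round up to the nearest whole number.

Using z* since population σ is known (z-interval formula).

For 98% confidence, z* = 2.326 (from standard normal table)

Sample size formula for z-interval: n = (z*σ/E)²

n = (2.326 × 40.2 / 2.8)²
  = (33.394714)²
  = 1115.2069

Round up to the nearest whole number: n = 1116

1116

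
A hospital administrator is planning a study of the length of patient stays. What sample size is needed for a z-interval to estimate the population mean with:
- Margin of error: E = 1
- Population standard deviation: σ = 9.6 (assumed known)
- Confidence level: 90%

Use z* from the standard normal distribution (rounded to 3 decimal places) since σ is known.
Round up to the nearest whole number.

Using z* since population σ is known (z-interval formula).

For 90% confidence, z* = 1.645 (from standard normal table)

Sample size formula for z-interval: n = (z*σ/E)²

n = (1.645 × 9.6 / 1)²
  = (15.792000)²
  = 249.3873

Round up to the nearest whole number: n = 250

250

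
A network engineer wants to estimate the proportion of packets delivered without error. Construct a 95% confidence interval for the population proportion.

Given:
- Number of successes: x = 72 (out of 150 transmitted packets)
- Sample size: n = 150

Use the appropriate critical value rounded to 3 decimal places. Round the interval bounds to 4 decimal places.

Sample proportion: p̂ = 72/150 = 0.480000

Check conditions for normal approximation:
  np̂ = 72 ≥ 10 ✓
  n(1-p̂) = 78 ≥ 10 ✓

The sample is large enough, so use a z-interval (normal approximation) for the proportion.

For 95% confidence, z* = 1.96 (from standard normal table)

Standard error: SE = √(p̂(1-p̂)/n) = √(0.480000×0.520000/150) = 0.04079216

Margin of error: E = z* × SE = 1.96 × 0.04079216 = 0.079953

Z-interval: p̂ ± E = 0.480000 ± 0.079953 = (0.400047, 0.559953)

Rounded to 4 decimal places:

(0.4000, 0.5600)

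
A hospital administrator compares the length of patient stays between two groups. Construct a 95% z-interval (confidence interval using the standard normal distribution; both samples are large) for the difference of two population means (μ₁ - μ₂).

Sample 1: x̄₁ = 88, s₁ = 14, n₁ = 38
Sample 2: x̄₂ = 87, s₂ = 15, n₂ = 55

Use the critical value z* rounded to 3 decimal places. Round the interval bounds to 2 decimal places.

Both samples are large (n₁ = 38 ≥ 30, n₂ = 55 ≥ 30), so a z-interval for the difference of means applies.

Point estimate: x̄₁ - x̄₂ = 88 - 87 = 1

Standard error: SE = √(s₁²/n₁ + s₂²/n₂)
= √(14²/38 + 15²/55)
= √(5.157895 + 4.090909)
= 3.041185

For 95% confidence, z* = 1.96 (from standard normal table)
Margin of error: E = z* × SE = 1.96 × 3.041185 = 5.9607

Z-interval: (x̄₁ - x̄₂) ± E = 1 ± 5.9607 = (-4.9607, 6.9607)

Rounded to 2 decimal places:

(-4.96, 6.96)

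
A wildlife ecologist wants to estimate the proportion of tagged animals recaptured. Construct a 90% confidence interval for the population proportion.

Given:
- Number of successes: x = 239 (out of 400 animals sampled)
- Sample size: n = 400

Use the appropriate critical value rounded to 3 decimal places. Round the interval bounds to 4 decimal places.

Sample proportion: p̂ = 239/400 = 0.597500

Check conditions for normal approximation:
  np̂ = 239 ≥ 10 ✓
  n(1-p̂) = 161 ≥ 10 ✓

The sample is large enough, so use a z-interval (normal approximation) for the proportion.

For 90% confidence, z* = 1.645 (from standard normal table)

Standard error: SE = √(p̂(1-p̂)/n) = √(0.597500×0.402500/400) = 0.02452008

Margin of error: E = z* × SE = 1.645 × 0.02452008 = 0.040336

Z-interval: p̂ ± E = 0.597500 ± 0.040336 = (0.557164, 0.637836)

Rounded to 4 decimal places:

(0.5572, 0.6378)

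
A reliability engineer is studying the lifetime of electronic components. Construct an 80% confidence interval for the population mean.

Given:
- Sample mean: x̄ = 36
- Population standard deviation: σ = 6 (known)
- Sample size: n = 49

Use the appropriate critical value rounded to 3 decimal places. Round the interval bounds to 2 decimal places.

The population standard deviation σ is known, so use a z-interval (standard normal critical value).

For 80% confidence, z* = 1.282 (from standard normal table)

Standard error: SE = σ/√n = 6/√49 = 0.857143

Margin of error: E = z* × SE = 1.282 × 0.857143 = 1.0989

Z-interval: x̄ ± E = 36 ± 1.0989 = (34.9011, 37.0989)

Rounded to 2 decimal places:

(34.90, 37.10)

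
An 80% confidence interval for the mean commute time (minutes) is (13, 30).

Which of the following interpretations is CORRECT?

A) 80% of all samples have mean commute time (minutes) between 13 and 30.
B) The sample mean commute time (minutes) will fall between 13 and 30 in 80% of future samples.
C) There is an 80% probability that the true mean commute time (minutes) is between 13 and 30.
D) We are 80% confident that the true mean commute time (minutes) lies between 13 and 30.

A confidence interval represents our confidence in the procedure, not a probability statement about the parameter.

Key concept: If we repeated this sampling process many times and computed an 80% CI each time, about 80% of those intervals would contain the true population parameter.

For this specific interval (13, 30):
- Midpoint (point estimate): 21.5
- Margin of error: 8.5

The correct interpretation is the one stating confidence that the true parameter lies in the interval — option D.

D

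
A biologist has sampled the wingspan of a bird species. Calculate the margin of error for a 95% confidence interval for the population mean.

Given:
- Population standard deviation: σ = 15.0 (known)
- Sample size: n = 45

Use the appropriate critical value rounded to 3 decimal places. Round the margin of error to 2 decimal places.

The population standard deviation σ is known, so use the z-interval margin of error formula.

For 95% confidence, z* = 1.96 (from standard normal table)

Margin of error formula for z-interval: E = z* × σ/√n

E = 1.96 × 15.0/√45
  = 1.96 × 2.236068
  = 4.3827

Rounded to 2 decimal places:

4.38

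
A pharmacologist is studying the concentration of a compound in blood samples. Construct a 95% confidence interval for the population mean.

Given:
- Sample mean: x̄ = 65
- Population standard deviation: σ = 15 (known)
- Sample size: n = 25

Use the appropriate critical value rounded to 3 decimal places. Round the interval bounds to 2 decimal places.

The population standard deviation σ is known, so use a z-interval (standard normal critical value).

For 95% confidence, z* = 1.96 (from standard normal table)

Standard error: SE = σ/√n = 15/√25 = 3.000000

Margin of error: E = z* × SE = 1.96 × 3.000000 = 5.8800

Z-interval: x̄ ± E = 65 ± 5.8800 = (59.1200, 70.8800)

Rounded to 2 decimal places:

(59.12, 70.88)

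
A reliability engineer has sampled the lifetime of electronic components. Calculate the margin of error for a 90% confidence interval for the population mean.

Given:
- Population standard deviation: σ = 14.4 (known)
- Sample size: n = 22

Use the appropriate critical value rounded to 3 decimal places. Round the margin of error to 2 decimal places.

The population standard deviation σ is known, so use the z-interval margin of error formula.

For 90% confidence, z* = 1.645 (from standard normal table)

Margin of error formula for z-interval: E = z* × σ/√n

E = 1.645 × 14.4/√22
  = 1.645 × 3.070090
  = 5.0503

Rounded to 2 decimal places:

5.05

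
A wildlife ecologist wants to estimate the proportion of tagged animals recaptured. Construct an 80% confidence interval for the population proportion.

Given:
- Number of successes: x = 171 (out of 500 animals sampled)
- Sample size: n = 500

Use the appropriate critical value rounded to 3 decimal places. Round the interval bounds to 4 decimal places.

Sample proportion: p̂ = 171/500 = 0.342000

Check conditions for normal approximation:
  np̂ = 171 ≥ 10 ✓
  n(1-p̂) = 329 ≥ 10 ✓

The sample is large enough, so use a z-interval (normal approximation) for the proportion.

For 80% confidence, z* = 1.282 (from standard normal table)

Standard error: SE = √(p̂(1-p̂)/n) = √(0.342000×0.658000/500) = 0.02121490

Margin of error: E = z* × SE = 1.282 × 0.02121490 = 0.027198

Z-interval: p̂ ± E = 0.342000 ± 0.027198 = (0.314802, 0.369198)

Rounded to 4 decimal places:

(0.3148, 0.3692)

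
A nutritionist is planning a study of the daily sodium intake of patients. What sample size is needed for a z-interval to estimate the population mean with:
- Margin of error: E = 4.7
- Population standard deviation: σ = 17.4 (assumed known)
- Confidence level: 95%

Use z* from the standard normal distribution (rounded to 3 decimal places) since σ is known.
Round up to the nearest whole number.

Using z* since population σ is known (z-interval formula).

For 95% confidence, z* = 1.96 (from standard normal table)

Sample size formula for z-interval: n = (z*σ/E)²

n = (1.96 × 17.4 / 4.7)²
  = (7.256170)²
  = 52.6520

Round up to the nearest whole number: n = 53

53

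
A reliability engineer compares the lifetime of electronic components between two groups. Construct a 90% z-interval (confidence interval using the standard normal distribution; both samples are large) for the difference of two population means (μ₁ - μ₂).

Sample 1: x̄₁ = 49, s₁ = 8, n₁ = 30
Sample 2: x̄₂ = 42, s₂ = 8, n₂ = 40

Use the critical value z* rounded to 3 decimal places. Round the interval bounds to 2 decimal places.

Both samples are large (n₁ = 30 ≥ 30, n₂ = 40 ≥ 30), so a z-interval for the difference of means applies.

Point estimate: x̄₁ - x̄₂ = 49 - 42 = 7

Standard error: SE = √(s₁²/n₁ + s₂²/n₂)
= √(8²/30 + 8²/40)
= √(2.133333 + 1.600000)
= 1.932184

For 90% confidence, z* = 1.645 (from standard normal table)
Margin of error: E = z* × SE = 1.645 × 1.932184 = 3.1784

Z-interval: (x̄₁ - x̄₂) ± E = 7 ± 3.1784 = (3.8216, 10.1784)

Rounded to 2 decimal places:

(3.82, 10.18)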